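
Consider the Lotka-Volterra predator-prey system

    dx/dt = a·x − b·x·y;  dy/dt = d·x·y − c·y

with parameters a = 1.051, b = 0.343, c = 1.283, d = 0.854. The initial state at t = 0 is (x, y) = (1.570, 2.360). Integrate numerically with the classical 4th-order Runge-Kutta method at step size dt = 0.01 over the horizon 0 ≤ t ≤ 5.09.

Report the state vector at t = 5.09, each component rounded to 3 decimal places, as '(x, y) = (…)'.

t=0.000: state=(1.570, 2.360)
step 1 (dt=0.01): k1=(0.379, 0.136), k2=(0.379, 0.140), k3=(0.379, 0.140), k4=(0.379, 0.144); state += dt/6·(k1+2k2+2k3+k4)
t=0.010: state=(1.574, 2.361)
t=0.020: state=(1.578, 2.363)
t=0.030: state=(1.581, 2.364)
continuing one RK4 step at a time; state shown every 20 steps (Δt=0.2):
t=0.200: state=(1.646, 2.403)
t=0.400: state=(1.718, 2.478)
t=0.600: state=(1.782, 2.585)
t=0.800: state=(1.833, 2.724)
t=1.000: state=(1.866, 2.892)
t=1.200: state=(1.876, 3.081)
t=1.400: state=(1.861, 3.281)
t=1.600: state=(1.821, 3.477)
t=1.800: state=(1.759, 3.654)
t=2.000: state=(1.681, 3.793)
t=2.200: state=(1.594, 3.882)
t=2.400: state=(1.505, 3.913)
t=2.600: state=(1.420, 3.886)
t=2.800: state=(1.346, 3.807)
t=3.000: state=(1.284, 3.687)
t=3.200: state=(1.237, 3.537)
t=3.400: state=(1.204, 3.370)
t=3.600: state=(1.186, 3.196)
t=3.800: state=(1.182, 3.027)
t=4.000: state=(1.192, 2.867)
t=4.200: state=(1.214, 2.724)
t=4.400: state=(1.248, 2.600)
t=4.600: state=(1.293, 2.499)
t=4.800: state=(1.348, 2.422)
t=5.000: state=(1.411, 2.372)
t=5.090: state=(1.442, 2.358)

(x, y) = (1.442, 2.358)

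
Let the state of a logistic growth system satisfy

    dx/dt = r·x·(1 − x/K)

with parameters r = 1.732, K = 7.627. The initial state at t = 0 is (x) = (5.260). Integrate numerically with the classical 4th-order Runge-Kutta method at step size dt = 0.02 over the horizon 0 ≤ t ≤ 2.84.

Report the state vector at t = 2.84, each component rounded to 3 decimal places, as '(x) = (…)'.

(x) = (7.602)

t=0.000: state=(5.260)
step 1 (dt=0.02): k1=(2.827), k2=(2.809), k3=(2.809), k4=(2.790); state += dt/6·(k1+2k2+2k3+k4)
t=0.020: state=(5.316)
t=0.040: state=(5.372)
t=0.060: state=(5.426)
continuing one RK4 step at a time; state shown every 5 steps (Δt=0.1):
t=0.100: state=(5.533)
t=0.200: state=(5.786)
t=0.300: state=(6.017)
t=0.400: state=(6.226)
t=0.500: state=(6.413)
t=0.600: state=(6.580)
t=0.700: state=(6.727)
t=0.800: state=(6.855)
t=0.900: state=(6.967)
t=1.000: state=(7.065)
t=1.100: state=(7.148)
t=1.200: state=(7.220)
t=1.300: state=(7.282)
t=1.400: state=(7.335)
t=1.500: state=(7.380)
t=1.600: state=(7.418)
t=1.700: state=(7.451)
t=1.800: state=(7.478)
t=1.900: state=(7.501)
t=2.000: state=(7.521)
t=2.100: state=(7.538)
t=2.200: state=(7.552)
t=2.300: state=(7.564)
t=2.400: state=(7.574)
t=2.500: state=(7.582)
t=2.600: state=(7.589)
t=2.700: state=(7.595)
t=2.800: state=(7.600)
t=2.840: state=(7.602)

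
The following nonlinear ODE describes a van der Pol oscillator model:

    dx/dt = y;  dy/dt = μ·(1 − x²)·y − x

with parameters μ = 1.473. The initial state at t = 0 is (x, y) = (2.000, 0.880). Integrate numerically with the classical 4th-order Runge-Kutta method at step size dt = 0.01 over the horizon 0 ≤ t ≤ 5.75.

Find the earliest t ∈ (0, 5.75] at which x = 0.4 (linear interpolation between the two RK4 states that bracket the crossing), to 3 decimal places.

t=0.000: state=(2.000, 0.880)
step 1 (dt=0.01): k1=(0.880, -5.889), k2=(0.851, -5.785), k3=(0.851, -5.786), k4=(0.822, -5.683); state += dt/6·(k1+2k2+2k3+k4)
t=0.010: state=(2.009, 0.822)
t=0.020: state=(2.016, 0.766)
t=0.030: state=(2.024, 0.713)
continuing one RK4 step at a time; state shown every 20 steps (Δt=0.2):
t=0.200: state=(2.084, 0.076)
t=0.400: state=(2.063, -0.237)
t=0.600: state=(2.002, -0.360)
t=0.800: state=(1.923, -0.422)
t=1.000: state=(1.834, -0.467)
t=1.200: state=(1.736, -0.509)
t=1.400: state=(1.630, -0.558)
t=1.600: state=(1.512, -0.619)
t=1.800: state=(1.381, -0.697)
t=2.000: state=(1.232, -0.803)
t=2.200: state=(1.057, -0.952)
t=2.400: state=(0.846, -1.171)
t=2.600: state=(0.581, -1.504)
t=2.710: state=(0.402, -1.758)
next step: t=2.720: state=(0.385, -1.784) — x has crossed 0.4
linear interpolation between t=2.710 (0.40225) and t=2.720 (0.38454) → t≈2.711

t = 2.711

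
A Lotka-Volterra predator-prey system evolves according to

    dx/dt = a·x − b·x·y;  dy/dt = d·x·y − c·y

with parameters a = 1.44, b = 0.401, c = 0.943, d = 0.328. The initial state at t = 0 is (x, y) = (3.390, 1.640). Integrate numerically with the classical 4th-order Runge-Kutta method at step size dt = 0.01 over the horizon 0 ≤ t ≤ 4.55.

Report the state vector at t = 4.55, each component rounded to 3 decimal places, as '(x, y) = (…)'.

(x, y) = (1.465, 2.060)

t=0.000: state=(3.390, 1.640)
step 1 (dt=0.01): k1=(2.652, 0.277), k2=(2.661, 0.284), k3=(2.661, 0.284), k4=(2.669, 0.292); state += dt/6·(k1+2k2+2k3+k4)
t=0.010: state=(3.417, 1.643)
t=0.020: state=(3.443, 1.646)
t=0.030: state=(3.470, 1.649)
continuing one RK4 step at a time; state shown every 20 steps (Δt=0.2):
t=0.200: state=(3.952, 1.727)
t=0.400: state=(4.562, 1.891)
t=0.600: state=(5.177, 2.156)
t=0.800: state=(5.723, 2.554)
t=1.000: state=(6.087, 3.120)
t=1.200: state=(6.142, 3.866)
t=1.400: state=(5.803, 4.747)
t=1.600: state=(5.102, 5.631)
t=1.800: state=(4.204, 6.331)
t=2.000: state=(3.316, 6.706)
t=2.200: state=(2.575, 6.730)
t=2.400: state=(2.020, 6.474)
t=2.600: state=(1.630, 6.038)
t=2.800: state=(1.367, 5.513)
t=3.000: state=(1.198, 4.964)
t=3.200: state=(1.097, 4.431)
t=3.400: state=(1.046, 3.935)
t=3.600: state=(1.036, 3.489)
t=3.800: state=(1.062, 3.094)
t=4.000: state=(1.121, 2.752)
t=4.200: state=(1.213, 2.460)
t=4.400: state=(1.342, 2.215)
t=4.550: state=(1.465, 2.060)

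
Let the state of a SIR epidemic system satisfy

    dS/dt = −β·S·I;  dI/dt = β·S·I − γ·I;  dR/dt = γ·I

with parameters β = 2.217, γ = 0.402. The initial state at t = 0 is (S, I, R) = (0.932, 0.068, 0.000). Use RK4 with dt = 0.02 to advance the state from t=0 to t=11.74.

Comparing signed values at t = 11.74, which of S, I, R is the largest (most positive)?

t=0.000: state=(0.932, 0.068, 0.000)
step 1 (dt=0.02): k1=(-0.141, 0.113, 0.027), k2=(-0.143, 0.115, 0.028), k3=(-0.143, 0.115, 0.028), k4=(-0.145, 0.117, 0.028); state += dt/6·(k1+2k2+2k3+k4)
t=0.020: state=(0.929, 0.070, 0.001)
t=0.040: state=(0.926, 0.073, 0.001)
t=0.060: state=(0.923, 0.075, 0.002)
continuing one RK4 step at a time; state shown every 25 steps (Δt=0.5):
t=0.500: state=(0.830, 0.149, 0.021)
t=1.000: state=(0.658, 0.279, 0.063)
t=1.500: state=(0.445, 0.421, 0.134)
t=2.000: state=(0.264, 0.507, 0.229)
t=2.500: state=(0.149, 0.519, 0.333)
t=3.000: state=(0.085, 0.481, 0.434)
t=3.500: state=(0.052, 0.424, 0.525)
t=4.000: state=(0.033, 0.363, 0.604)
t=4.500: state=(0.023, 0.306, 0.671)
t=5.000: state=(0.017, 0.256, 0.727)
t=5.500: state=(0.013, 0.213, 0.774)
t=6.000: state=(0.011, 0.176, 0.813)
t=6.500: state=(0.009, 0.146, 0.846)
t=7.000: state=(0.008, 0.120, 0.872)
t=7.500: state=(0.007, 0.099, 0.894)
t=8.000: state=(0.006, 0.082, 0.912)
t=8.500: state=(0.006, 0.067, 0.927)
t=9.000: state=(0.005, 0.055, 0.939)
t=9.500: state=(0.005, 0.046, 0.950)
t=10.000: state=(0.005, 0.037, 0.958)
t=10.500: state=(0.005, 0.031, 0.965)
t=11.000: state=(0.004, 0.025, 0.970)
t=11.500: state=(0.004, 0.021, 0.975)
t=11.740: state=(0.004, 0.019, 0.977)
compare at T: S=0.004, I=0.019, R=0.977

largest component: R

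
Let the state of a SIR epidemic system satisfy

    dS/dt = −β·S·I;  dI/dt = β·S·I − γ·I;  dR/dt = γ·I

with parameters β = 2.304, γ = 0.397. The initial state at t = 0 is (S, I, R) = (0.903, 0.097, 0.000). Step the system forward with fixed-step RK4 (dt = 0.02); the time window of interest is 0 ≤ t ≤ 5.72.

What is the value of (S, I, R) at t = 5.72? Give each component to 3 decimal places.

(S, I, R) = (0.008, 0.180, 0.812)

t=0.000: state=(0.903, 0.097, 0.000)
step 1 (dt=0.02): k1=(-0.202, 0.163, 0.039), k2=(-0.205, 0.166, 0.039), k3=(-0.205, 0.166, 0.039), k4=(-0.208, 0.168, 0.040); state += dt/6·(k1+2k2+2k3+k4)
t=0.020: state=(0.899, 0.100, 0.001)
t=0.040: state=(0.895, 0.104, 0.002)
t=0.060: state=(0.890, 0.107, 0.002)
continuing one RK4 step at a time; state shown every 10 steps (Δt=0.2):
t=0.200: state=(0.856, 0.134, 0.009)
t=0.400: state=(0.797, 0.182, 0.022)
t=0.600: state=(0.723, 0.239, 0.038)
t=0.800: state=(0.639, 0.302, 0.060)
t=1.000: state=(0.548, 0.366, 0.086)
t=1.200: state=(0.456, 0.426, 0.118)
t=1.400: state=(0.370, 0.476, 0.154)
t=1.600: state=(0.295, 0.512, 0.193)
t=1.800: state=(0.231, 0.534, 0.235)
t=2.000: state=(0.181, 0.542, 0.277)
t=2.200: state=(0.141, 0.539, 0.320)
t=2.400: state=(0.110, 0.527, 0.363)
t=2.600: state=(0.087, 0.509, 0.404)
t=2.800: state=(0.069, 0.488, 0.444)
t=3.000: state=(0.055, 0.463, 0.481)
t=3.200: state=(0.045, 0.438, 0.517)
t=3.400: state=(0.037, 0.412, 0.551)
t=3.600: state=(0.031, 0.387, 0.583)
t=3.800: state=(0.026, 0.362, 0.612)
t=4.000: state=(0.022, 0.338, 0.640)
t=4.200: state=(0.019, 0.315, 0.666)
t=4.400: state=(0.016, 0.293, 0.690)
t=4.600: state=(0.014, 0.273, 0.713)
t=4.800: state=(0.013, 0.254, 0.733)
t=5.000: state=(0.011, 0.236, 0.753)
t=5.200: state=(0.010, 0.219, 0.771)
t=5.400: state=(0.009, 0.203, 0.788)
t=5.600: state=(0.009, 0.188, 0.803)
t=5.720: state=(0.008, 0.180, 0.812)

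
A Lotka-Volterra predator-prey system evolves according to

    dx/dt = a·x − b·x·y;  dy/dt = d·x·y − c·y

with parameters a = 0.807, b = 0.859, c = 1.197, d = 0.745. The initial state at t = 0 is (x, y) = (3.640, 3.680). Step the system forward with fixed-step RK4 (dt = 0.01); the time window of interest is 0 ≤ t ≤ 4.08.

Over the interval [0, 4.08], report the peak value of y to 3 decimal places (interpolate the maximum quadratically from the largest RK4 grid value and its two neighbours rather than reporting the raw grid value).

max y = 4.491

t=0.000: state=(3.640, 3.680)
step 1 (dt=0.01): k1=(-8.569, 5.574), k2=(-8.554, 5.498), k3=(-8.553, 5.498), k4=(-8.536, 5.420); state += dt/6·(k1+2k2+2k3+k4)
t=0.010: state=(3.554, 3.735)
t=0.020: state=(3.469, 3.788)
t=0.030: state=(3.385, 3.840)
continuing one RK4 step at a time; state shown every 20 steps (Δt=0.2):
t=0.200: state=(2.109, 4.419)
t=0.400: state=(1.151, 4.403)
t=0.600: state=(0.658, 3.949)
t=0.800: state=(0.412, 3.359)
t=1.000: state=(0.286, 2.782)
t=1.200: state=(0.218, 2.273)
t=1.400: state=(0.180, 1.842)
t=1.600: state=(0.159, 1.487)
t=1.800: state=(0.149, 1.197)
t=2.000: state=(0.145, 0.963)
t=2.200: state=(0.147, 0.775)
t=2.400: state=(0.153, 0.624)
t=2.600: state=(0.164, 0.503)
t=2.800: state=(0.178, 0.406)
t=3.000: state=(0.196, 0.328)
t=3.200: state=(0.219, 0.267)
t=3.400: state=(0.247, 0.217)
t=3.600: state=(0.281, 0.178)
t=3.800: state=(0.321, 0.146)
t=4.000: state=(0.369, 0.121)
t=4.080: state=(0.390, 0.113)
largest grid value and its neighbours: y(0.280)=4.49018, y(0.290)=4.49096, y(0.300)=4.49011
parabola through these three points peaks at t≈0.290 with y≈4.49096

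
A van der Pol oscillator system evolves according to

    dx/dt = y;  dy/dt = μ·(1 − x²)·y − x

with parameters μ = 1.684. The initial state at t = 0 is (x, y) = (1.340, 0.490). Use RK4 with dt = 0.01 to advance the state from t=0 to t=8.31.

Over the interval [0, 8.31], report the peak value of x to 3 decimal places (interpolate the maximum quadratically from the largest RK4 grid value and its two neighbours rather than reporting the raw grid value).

t=0.000: state=(1.340, 0.490)
step 1 (dt=0.01): k1=(0.490, -1.996), k2=(0.480, -1.991), k3=(0.480, -1.991), k4=(0.470, -1.985); state += dt/6·(k1+2k2+2k3+k4)
t=0.010: state=(1.345, 0.470)
t=0.020: state=(1.349, 0.450)
t=0.030: state=(1.354, 0.431)
continuing one RK4 step at a time; state shown every 50 steps (Δt=0.5):
t=0.500: state=(1.376, -0.256)
t=1.000: state=(1.143, -0.662)
t=1.500: state=(0.687, -1.243)
t=2.000: state=(-0.266, -2.793)
t=2.500: state=(-1.735, -1.826)
t=3.000: state=(-1.986, 0.189)
t=3.500: state=(-1.820, 0.412)
t=4.000: state=(-1.588, 0.520)
t=4.500: state=(-1.288, 0.700)
t=5.000: state=(-0.850, 1.125)
t=5.500: state=(-0.023, 2.418)
t=6.000: state=(1.520, 2.682)
t=6.500: state=(2.016, -0.055)
t=7.000: state=(1.878, -0.386)
t=7.500: state=(1.660, -0.487)
t=8.000: state=(1.383, -0.635)
t=8.310: state=(1.163, -0.800)
largest grid value and its neighbours: x(6.460)=2.01709, x(6.470)=2.01720, x(6.480)=2.01711
parabola through these three points peaks at t≈6.471 with x≈2.01721

max x = 2.017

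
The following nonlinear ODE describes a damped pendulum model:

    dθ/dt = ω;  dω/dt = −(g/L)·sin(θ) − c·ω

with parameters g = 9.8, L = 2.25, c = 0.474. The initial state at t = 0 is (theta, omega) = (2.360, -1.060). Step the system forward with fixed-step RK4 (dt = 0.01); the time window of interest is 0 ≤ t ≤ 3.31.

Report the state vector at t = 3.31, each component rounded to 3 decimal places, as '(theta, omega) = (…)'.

t=0.000: state=(2.360, -1.060)
step 1 (dt=0.01): k1=(-1.060, -2.566), k2=(-1.073, -2.576), k3=(-1.073, -2.576), k4=(-1.086, -2.586); state += dt/6·(k1+2k2+2k3+k4)
t=0.010: state=(2.349, -1.086)
t=0.020: state=(2.338, -1.112)
t=0.030: state=(2.327, -1.138)
continuing one RK4 step at a time; state shown every 20 steps (Δt=0.2):
t=0.200: state=(2.094, -1.617)
t=0.400: state=(1.708, -2.250)
t=0.600: state=(1.195, -2.863)
t=0.800: state=(0.578, -3.239)
t=1.000: state=(-0.069, -3.146)
t=1.200: state=(-0.647, -2.564)
t=1.400: state=(-1.076, -1.696)
t=1.600: state=(-1.322, -0.766)
t=1.800: state=(-1.385, 0.118)
t=2.000: state=(-1.280, 0.917)
t=2.200: state=(-1.026, 1.594)
t=2.400: state=(-0.656, 2.069)
t=2.600: state=(-0.220, 2.231)
t=2.800: state=(0.212, 2.027)
t=3.000: state=(0.570, 1.520)
t=3.200: state=(0.809, 0.846)
t=3.310: state=(0.880, 0.453)

(theta, omega) = (0.880, 0.453)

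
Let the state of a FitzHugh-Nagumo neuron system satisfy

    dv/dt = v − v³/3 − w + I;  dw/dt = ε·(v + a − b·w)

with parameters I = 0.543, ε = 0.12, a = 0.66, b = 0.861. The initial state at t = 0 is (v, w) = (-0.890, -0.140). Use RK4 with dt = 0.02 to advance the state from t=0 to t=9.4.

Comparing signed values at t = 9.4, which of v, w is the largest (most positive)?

t=0.000: state=(-0.890, -0.140)
step 1 (dt=0.02): k1=(0.028, -0.013), k2=(0.028, -0.013), k3=(0.028, -0.013), k4=(0.028, -0.013); state += dt/6·(k1+2k2+2k3+k4)
t=0.020: state=(-0.889, -0.140)
t=0.040: state=(-0.889, -0.141)
t=0.060: state=(-0.888, -0.141)
continuing one RK4 step at a time; state shown every 25 steps (Δt=0.5):
t=0.500: state=(-0.874, -0.146)
t=1.000: state=(-0.852, -0.150)
t=1.500: state=(-0.826, -0.153)
t=2.000: state=(-0.794, -0.154)
t=2.500: state=(-0.755, -0.153)
t=3.000: state=(-0.708, -0.150)
t=3.500: state=(-0.651, -0.144)
t=4.000: state=(-0.579, -0.134)
t=4.500: state=(-0.486, -0.120)
t=5.000: state=(-0.359, -0.100)
t=5.500: state=(-0.177, -0.072)
t=6.000: state=(0.096, -0.033)
t=6.500: state=(0.509, 0.024)
t=7.000: state=(1.049, 0.107)
t=7.500: state=(1.513, 0.216)
t=8.000: state=(1.727, 0.340)
t=8.500: state=(1.771, 0.464)
t=9.000: state=(1.749, 0.583)
t=9.400: state=(1.715, 0.672)
compare at T: v=1.715, w=0.672

largest component: v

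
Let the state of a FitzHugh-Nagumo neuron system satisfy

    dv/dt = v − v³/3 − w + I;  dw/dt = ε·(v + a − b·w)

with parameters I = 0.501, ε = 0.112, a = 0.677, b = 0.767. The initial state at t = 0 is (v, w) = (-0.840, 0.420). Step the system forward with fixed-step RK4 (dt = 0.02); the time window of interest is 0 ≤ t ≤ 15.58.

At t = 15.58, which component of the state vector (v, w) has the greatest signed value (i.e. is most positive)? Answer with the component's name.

t=0.000: state=(-0.840, 0.420)
step 1 (dt=0.02): k1=(-0.561, -0.054), k2=(-0.563, -0.055), k3=(-0.563, -0.055), k4=(-0.564, -0.056); state += dt/6·(k1+2k2+2k3+k4)
t=0.020: state=(-0.851, 0.419)
t=0.040: state=(-0.863, 0.418)
t=0.060: state=(-0.874, 0.417)
continuing one RK4 step at a time; state shown every 50 steps (Δt=1):
t=1.000: state=(-1.351, 0.338)
t=2.000: state=(-1.538, 0.225)
t=3.000: state=(-1.527, 0.114)
t=4.000: state=(-1.466, 0.016)
t=5.000: state=(-1.394, -0.066)
t=6.000: state=(-1.317, -0.133)
t=7.000: state=(-1.237, -0.187)
t=8.000: state=(-1.153, -0.227)
t=9.000: state=(-1.064, -0.254)
t=10.000: state=(-0.966, -0.270)
t=11.000: state=(-0.850, -0.272)
t=12.000: state=(-0.702, -0.261)
t=13.000: state=(-0.478, -0.231)
t=14.000: state=(-0.052, -0.170)
t=15.000: state=(0.882, -0.044)
t=15.580: state=(1.501, 0.078)
compare at T: v=1.501, w=0.078

largest component: v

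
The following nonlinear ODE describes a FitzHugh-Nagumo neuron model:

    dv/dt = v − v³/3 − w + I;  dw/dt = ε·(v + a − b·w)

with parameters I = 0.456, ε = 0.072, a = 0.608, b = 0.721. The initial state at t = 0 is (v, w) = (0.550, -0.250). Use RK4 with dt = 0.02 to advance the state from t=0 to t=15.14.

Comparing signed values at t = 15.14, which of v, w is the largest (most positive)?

largest component: w

t=0.000: state=(0.550, -0.250)
step 1 (dt=0.02): k1=(1.201, 0.096), k2=(1.208, 0.097), k3=(1.208, 0.097), k4=(1.215, 0.098); state += dt/6·(k1+2k2+2k3+k4)
t=0.020: state=(0.574, -0.248)
t=0.040: state=(0.599, -0.246)
t=0.060: state=(0.623, -0.244)
continuing one RK4 step at a time; state shown every 25 steps (Δt=0.5):
t=0.500: state=(1.199, -0.191)
t=1.000: state=(1.692, -0.112)
t=1.500: state=(1.875, -0.024)
t=2.000: state=(1.904, 0.066)
t=2.500: state=(1.887, 0.153)
t=3.000: state=(1.858, 0.238)
t=3.500: state=(1.826, 0.319)
t=4.000: state=(1.793, 0.396)
t=4.500: state=(1.758, 0.471)
t=5.000: state=(1.724, 0.542)
t=5.500: state=(1.689, 0.611)
t=6.000: state=(1.653, 0.676)
t=6.500: state=(1.616, 0.738)
t=7.000: state=(1.579, 0.798)
t=7.500: state=(1.541, 0.854)
t=8.000: state=(1.502, 0.908)
t=8.500: state=(1.461, 0.959)
t=9.000: state=(1.420, 1.007)
t=9.500: state=(1.376, 1.053)
t=10.000: state=(1.330, 1.096)
t=10.500: state=(1.282, 1.136)
t=11.000: state=(1.230, 1.173)
t=11.500: state=(1.174, 1.207)
t=12.000: state=(1.113, 1.238)
t=12.500: state=(1.045, 1.267)
t=13.000: state=(0.966, 1.291)
t=13.500: state=(0.873, 1.313)
t=14.000: state=(0.757, 1.330)
t=14.500: state=(0.605, 1.342)
t=15.000: state=(0.391, 1.347)
t=15.140: state=(0.314, 1.347)
compare at T: v=0.314, w=1.347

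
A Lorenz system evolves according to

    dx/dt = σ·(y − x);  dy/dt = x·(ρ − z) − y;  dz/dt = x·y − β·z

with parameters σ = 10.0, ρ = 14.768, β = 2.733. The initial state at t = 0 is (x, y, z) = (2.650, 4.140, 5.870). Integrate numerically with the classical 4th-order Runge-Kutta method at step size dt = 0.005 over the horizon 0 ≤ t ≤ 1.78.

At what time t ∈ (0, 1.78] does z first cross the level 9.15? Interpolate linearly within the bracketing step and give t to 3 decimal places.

t=0.000: state=(2.650, 4.140, 5.870)
step 1 (dt=0.005): k1=(14.900, 19.440, -5.072), k2=(15.013, 19.757, -4.752), k3=(15.019, 19.756, -4.751), k4=(15.137, 20.074, -4.427); state += dt/6·(k1+2k2+2k3+k4)
t=0.005: state=(2.725, 4.239, 5.846)
t=0.010: state=(2.801, 4.341, 5.826)
t=0.015: state=(2.879, 4.446, 5.809)
continuing one RK4 step at a time; state shown every 20 steps (Δt=0.1):
t=0.100: state=(4.475, 6.717, 6.168)
t=0.200: state=(7.136, 10.083, 9.067)
next step: t=0.205: state=(7.283, 10.234, 9.308) — z has crossed 9.15
linear interpolation between t=0.200 (9.06743) and t=0.205 (9.30809) → t≈0.202

t = 0.202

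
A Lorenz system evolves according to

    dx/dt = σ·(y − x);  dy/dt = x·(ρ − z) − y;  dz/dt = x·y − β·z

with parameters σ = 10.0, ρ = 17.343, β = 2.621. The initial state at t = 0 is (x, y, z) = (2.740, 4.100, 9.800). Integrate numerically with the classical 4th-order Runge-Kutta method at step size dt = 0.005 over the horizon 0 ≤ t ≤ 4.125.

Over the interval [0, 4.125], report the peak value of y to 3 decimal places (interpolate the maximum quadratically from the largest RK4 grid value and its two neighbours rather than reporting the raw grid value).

max y = 11.581

t=0.000: state=(2.740, 4.100, 9.800)
step 1 (dt=0.005): k1=(13.600, 16.568, -14.452), k2=(13.674, 16.883, -14.103), k3=(13.680, 16.881, -14.102), k4=(13.760, 17.197, -13.749); state += dt/6·(k1+2k2+2k3+k4)
t=0.005: state=(2.808, 4.184, 9.729)
t=0.010: state=(2.878, 4.272, 9.663)
t=0.015: state=(2.948, 4.363, 9.599)
continuing one RK4 step at a time; state shown every 40 steps (Δt=0.2):
t=0.200: state=(6.849, 9.700, 11.108)
t=0.400: state=(9.857, 8.261, 21.823)
t=0.600: state=(4.238, 2.193, 17.602)
t=0.800: state=(2.987, 3.459, 11.693)
t=1.000: state=(5.667, 7.881, 10.682)
t=1.200: state=(9.692, 10.021, 19.276)
t=1.400: state=(5.751, 3.231, 19.231)
t=1.600: state=(3.401, 3.454, 13.246)
t=1.800: state=(5.284, 7.052, 11.259)
t=2.000: state=(9.065, 10.028, 17.642)
t=2.200: state=(6.618, 4.268, 19.678)
t=2.400: state=(3.910, 3.703, 14.273)
t=2.600: state=(5.288, 6.764, 12.018)
t=2.800: state=(8.577, 9.581, 16.994)
t=3.000: state=(6.942, 4.959, 19.493)
t=3.200: state=(4.369, 4.063, 14.856)
t=3.400: state=(5.467, 6.742, 12.735)
t=3.600: state=(8.251, 9.090, 16.868)
t=3.800: state=(6.968, 5.330, 19.077)
t=4.000: state=(4.739, 4.450, 15.145)
t=4.125: state=(5.019, 5.712, 13.486)
largest grid value and its neighbours: y(0.285)=11.56577, y(0.290)=11.57946, y(0.295)=11.57848
parabola through these three points peaks at t≈0.292 with y≈11.58083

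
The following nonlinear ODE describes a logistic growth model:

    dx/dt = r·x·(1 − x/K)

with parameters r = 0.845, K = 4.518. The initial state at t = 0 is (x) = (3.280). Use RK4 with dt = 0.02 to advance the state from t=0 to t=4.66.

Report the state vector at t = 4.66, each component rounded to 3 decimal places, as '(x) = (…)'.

(x) = (4.485)

t=0.000: state=(3.280)
step 1 (dt=0.02): k1=(0.759), k2=(0.757), k3=(0.757), k4=(0.754); state += dt/6·(k1+2k2+2k3+k4)
t=0.020: state=(3.295)
t=0.040: state=(3.310)
t=0.060: state=(3.325)
continuing one RK4 step at a time; state shown every 10 steps (Δt=0.2):
t=0.200: state=(3.426)
t=0.400: state=(3.560)
t=0.600: state=(3.681)
t=0.800: state=(3.790)
t=1.000: state=(3.888)
t=1.200: state=(3.974)
t=1.400: state=(4.050)
t=1.600: state=(4.116)
t=1.800: state=(4.174)
t=2.000: state=(4.224)
t=2.200: state=(4.267)
t=2.400: state=(4.304)
t=2.600: state=(4.336)
t=2.800: state=(4.363)
t=3.000: state=(4.387)
t=3.200: state=(4.407)
t=3.400: state=(4.424)
t=3.600: state=(4.438)
t=3.800: state=(4.450)
t=4.000: state=(4.461)
t=4.200: state=(4.469)
t=4.400: state=(4.477)
t=4.600: state=(4.483)
t=4.660: state=(4.485)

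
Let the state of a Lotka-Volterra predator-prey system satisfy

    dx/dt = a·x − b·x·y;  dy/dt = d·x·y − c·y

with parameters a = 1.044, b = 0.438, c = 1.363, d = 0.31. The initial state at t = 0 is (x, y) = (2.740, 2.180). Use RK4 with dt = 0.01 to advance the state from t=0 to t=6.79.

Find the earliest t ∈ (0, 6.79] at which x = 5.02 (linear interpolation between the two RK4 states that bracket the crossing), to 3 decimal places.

t=0.000: state=(2.740, 2.180)
step 1 (dt=0.01): k1=(0.244, -1.120), k2=(0.251, -1.116), k3=(0.251, -1.116), k4=(0.258, -1.112); state += dt/6·(k1+2k2+2k3+k4)
t=0.010: state=(2.743, 2.169)
t=0.020: state=(2.745, 2.158)
t=0.030: state=(2.748, 2.147)
continuing one RK4 step at a time; state shown every 25 steps (Δt=0.25):
t=0.250: state=(2.843, 1.924)
t=0.500: state=(3.025, 1.717)
t=0.750: state=(3.284, 1.558)
t=1.000: state=(3.618, 1.448)
t=1.250: state=(4.024, 1.384)
t=1.500: state=(4.495, 1.369)
t=1.750: state=(5.016, 1.407)
next step: t=1.760: state=(5.037, 1.410) — x has crossed 5.02
linear interpolation between t=1.750 (5.01563) and t=1.760 (5.03710) → t≈1.752

t = 1.752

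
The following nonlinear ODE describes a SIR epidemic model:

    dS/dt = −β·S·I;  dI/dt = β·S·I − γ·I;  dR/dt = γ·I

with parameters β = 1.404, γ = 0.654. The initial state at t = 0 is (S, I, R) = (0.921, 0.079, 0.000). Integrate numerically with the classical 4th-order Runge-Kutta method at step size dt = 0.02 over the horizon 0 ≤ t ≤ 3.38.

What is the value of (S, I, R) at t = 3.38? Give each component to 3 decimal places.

t=0.000: state=(0.921, 0.079, 0.000)
step 1 (dt=0.02): k1=(-0.102, 0.050, 0.052), k2=(-0.103, 0.051, 0.052), k3=(-0.103, 0.051, 0.052), k4=(-0.103, 0.051, 0.052); state += dt/6·(k1+2k2+2k3+k4)
t=0.020: state=(0.919, 0.080, 0.001)
t=0.040: state=(0.917, 0.081, 0.002)
t=0.060: state=(0.915, 0.082, 0.003)
continuing one RK4 step at a time; state shown every 10 steps (Δt=0.2):
t=0.200: state=(0.899, 0.090, 0.011)
t=0.400: state=(0.876, 0.101, 0.023)
t=0.600: state=(0.850, 0.113, 0.037)
t=0.800: state=(0.822, 0.125, 0.053)
t=1.000: state=(0.792, 0.138, 0.070)
t=1.200: state=(0.761, 0.150, 0.089)
t=1.400: state=(0.728, 0.162, 0.109)
t=1.600: state=(0.695, 0.174, 0.131)
t=1.800: state=(0.661, 0.185, 0.155)
t=2.000: state=(0.626, 0.194, 0.180)
t=2.200: state=(0.592, 0.202, 0.206)
t=2.400: state=(0.559, 0.208, 0.232)
t=2.600: state=(0.527, 0.213, 0.260)
t=2.800: state=(0.496, 0.216, 0.288)
t=3.000: state=(0.467, 0.217, 0.316)
t=3.200: state=(0.439, 0.216, 0.345)
t=3.380: state=(0.416, 0.214, 0.370)

(S, I, R) = (0.416, 0.214, 0.370)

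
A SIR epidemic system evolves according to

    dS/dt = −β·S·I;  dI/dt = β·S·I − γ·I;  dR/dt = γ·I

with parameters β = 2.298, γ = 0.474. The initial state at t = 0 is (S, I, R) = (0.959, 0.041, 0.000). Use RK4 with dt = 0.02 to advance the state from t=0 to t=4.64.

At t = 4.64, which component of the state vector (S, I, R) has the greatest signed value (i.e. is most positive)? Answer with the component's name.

largest component: R

t=0.000: state=(0.959, 0.041, 0.000)
step 1 (dt=0.02): k1=(-0.090, 0.071, 0.019), k2=(-0.092, 0.072, 0.020), k3=(-0.092, 0.072, 0.020), k4=(-0.093, 0.073, 0.020); state += dt/6·(k1+2k2+2k3+k4)
t=0.020: state=(0.957, 0.042, 0.000)
t=0.040: state=(0.955, 0.044, 0.001)
t=0.060: state=(0.953, 0.045, 0.001)
continuing one RK4 step at a time; state shown every 10 steps (Δt=0.2):
t=0.200: state=(0.938, 0.058, 0.005)
t=0.400: state=(0.909, 0.080, 0.011)
t=0.600: state=(0.870, 0.110, 0.020)
t=0.800: state=(0.820, 0.147, 0.032)
t=1.000: state=(0.759, 0.193, 0.048)
t=1.200: state=(0.686, 0.245, 0.069)
t=1.400: state=(0.606, 0.299, 0.095)
t=1.600: state=(0.521, 0.353, 0.126)
t=1.800: state=(0.438, 0.400, 0.161)
t=2.000: state=(0.362, 0.437, 0.201)
t=2.200: state=(0.294, 0.462, 0.244)
t=2.400: state=(0.237, 0.475, 0.288)
t=2.600: state=(0.190, 0.476, 0.334)
t=2.800: state=(0.153, 0.468, 0.378)
t=3.000: state=(0.124, 0.454, 0.422)
t=3.200: state=(0.101, 0.435, 0.464)
t=3.400: state=(0.083, 0.412, 0.505)
t=3.600: state=(0.069, 0.388, 0.543)
t=3.800: state=(0.058, 0.364, 0.578)
t=4.000: state=(0.049, 0.339, 0.611)
t=4.200: state=(0.043, 0.315, 0.642)
t=4.400: state=(0.037, 0.292, 0.671)
t=4.600: state=(0.033, 0.270, 0.698)
t=4.640: state=(0.032, 0.265, 0.703)
compare at T: S=0.032, I=0.265, R=0.703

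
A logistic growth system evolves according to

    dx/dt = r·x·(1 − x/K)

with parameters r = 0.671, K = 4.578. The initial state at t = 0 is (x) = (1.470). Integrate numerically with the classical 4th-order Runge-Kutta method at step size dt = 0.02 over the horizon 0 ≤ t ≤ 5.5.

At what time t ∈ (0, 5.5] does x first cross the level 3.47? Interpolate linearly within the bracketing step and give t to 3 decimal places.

t=0.000: state=(1.470)
step 1 (dt=0.02): k1=(0.670), k2=(0.671), k3=(0.671), k4=(0.673); state += dt/6·(k1+2k2+2k3+k4)
t=0.020: state=(1.483)
t=0.040: state=(1.497)
t=0.060: state=(1.510)
continuing one RK4 step at a time; state shown every 10 steps (Δt=0.2):
t=0.200: state=(1.607)
t=0.400: state=(1.750)
t=0.600: state=(1.897)
t=0.800: state=(2.047)
t=1.000: state=(2.200)
t=1.200: state=(2.354)
t=1.400: state=(2.507)
t=1.600: state=(2.658)
t=1.800: state=(2.805)
t=2.000: state=(2.949)
t=2.200: state=(3.087)
t=2.400: state=(3.218)
t=2.600: state=(3.343)
t=2.800: state=(3.460)
next step: t=2.820: state=(3.472) — x has crossed 3.47
linear interpolation between t=2.800 (3.46030) and t=2.820 (3.47160) → t≈2.817

t = 2.817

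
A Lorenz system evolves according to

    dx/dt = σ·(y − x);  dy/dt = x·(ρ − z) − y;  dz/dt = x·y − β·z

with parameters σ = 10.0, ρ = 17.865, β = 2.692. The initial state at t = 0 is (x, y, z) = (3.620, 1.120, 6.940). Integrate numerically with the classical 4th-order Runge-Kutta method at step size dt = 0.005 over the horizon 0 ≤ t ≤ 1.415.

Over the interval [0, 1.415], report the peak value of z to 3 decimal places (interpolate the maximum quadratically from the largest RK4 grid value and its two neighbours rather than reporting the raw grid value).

max z = 25.306

t=0.000: state=(3.620, 1.120, 6.940)
step 1 (dt=0.005): k1=(-25.000, 38.428, -14.628), k2=(-23.414, 37.780, -14.258), k3=(-23.470, 37.821, -14.261), k4=(-21.935, 37.207, -13.905); state += dt/6·(k1+2k2+2k3+k4)
t=0.005: state=(3.503, 1.309, 6.869)
t=0.010: state=(3.400, 1.492, 6.801)
t=0.015: state=(3.312, 1.671, 6.736)
continuing one RK4 step at a time; state shown every 10 steps (Δt=0.05):
t=0.050: state=(3.011, 2.827, 6.366)
t=0.100: state=(3.280, 4.448, 6.093)
t=0.150: state=(4.128, 6.328, 6.255)
t=0.200: state=(5.469, 8.625, 7.147)
t=0.250: state=(7.260, 11.217, 9.219)
t=0.300: state=(9.322, 13.441, 12.907)
t=0.350: state=(11.138, 13.984, 17.996)
t=0.400: state=(11.875, 11.756, 22.845)
t=0.450: state=(10.962, 7.562, 25.214)
t=0.500: state=(8.754, 3.681, 24.606)
t=0.550: state=(6.219, 1.410, 22.359)
t=0.600: state=(4.105, 0.528, 19.758)
t=0.650: state=(2.652, 0.383, 17.335)
t=0.700: state=(1.785, 0.530, 15.196)
t=0.750: state=(1.341, 0.772, 13.329)
t=0.800: state=(1.177, 1.058, 11.703)
t=0.850: state=(1.201, 1.402, 10.297)
t=0.900: state=(1.370, 1.844, 9.097)
t=0.950: state=(1.677, 2.440, 8.103)
t=1.000: state=(2.144, 3.264, 7.337)
t=1.050: state=(2.815, 4.403, 6.856)
t=1.100: state=(3.756, 5.953, 6.788)
t=1.150: state=(5.035, 7.973, 7.366)
t=1.200: state=(6.693, 10.364, 8.966)
t=1.250: state=(8.640, 12.635, 12.009)
t=1.300: state=(10.503, 13.711, 16.512)
t=1.350: state=(11.574, 12.401, 21.347)
t=1.400: state=(11.191, 8.847, 24.431)
t=1.415: state=(10.776, 7.607, 24.794)
largest grid value and its neighbours: z(0.455)=25.27374, z(0.460)=25.30262, z(0.465)=25.30214
parabola through these three points peaks at t≈0.462 with z≈25.30605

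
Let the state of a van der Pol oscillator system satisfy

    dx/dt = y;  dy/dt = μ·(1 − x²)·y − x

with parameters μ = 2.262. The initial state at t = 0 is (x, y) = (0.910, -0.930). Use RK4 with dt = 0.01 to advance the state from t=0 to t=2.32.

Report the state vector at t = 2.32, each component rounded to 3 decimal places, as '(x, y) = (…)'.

(x, y) = (-1.780, 0.341)

t=0.000: state=(0.910, -0.930)
step 1 (dt=0.01): k1=(-0.930, -1.272), k2=(-0.936, -1.287), k3=(-0.936, -1.287), k4=(-0.943, -1.303); state += dt/6·(k1+2k2+2k3+k4)
t=0.010: state=(0.901, -0.943)
t=0.020: state=(0.891, -0.956)
t=0.030: state=(0.882, -0.970)
continuing one RK4 step at a time; state shown every 10 steps (Δt=0.1):
t=0.100: state=(0.810, -1.075)
t=0.200: state=(0.694, -1.264)
t=0.300: state=(0.555, -1.518)
t=0.400: state=(0.387, -1.860)
t=0.500: state=(0.179, -2.319)
t=0.600: state=(-0.081, -2.909)
t=0.700: state=(-0.405, -3.568)
t=0.800: state=(-0.790, -4.058)
t=0.900: state=(-1.197, -3.958)
t=1.000: state=(-1.555, -3.089)
t=1.100: state=(-1.804, -1.892)
t=1.200: state=(-1.941, -0.924)
t=1.300: state=(-2.001, -0.334)
t=1.400: state=(-2.017, -0.023)
t=1.500: state=(-2.011, 0.134)
t=1.600: state=(-1.993, 0.213)
t=1.700: state=(-1.969, 0.255)
t=1.800: state=(-1.943, 0.279)
t=1.900: state=(-1.914, 0.295)
t=2.000: state=(-1.884, 0.307)
t=2.100: state=(-1.852, 0.318)
t=2.200: state=(-1.820, 0.328)
t=2.300: state=(-1.787, 0.339)
t=2.320: state=(-1.780, 0.341)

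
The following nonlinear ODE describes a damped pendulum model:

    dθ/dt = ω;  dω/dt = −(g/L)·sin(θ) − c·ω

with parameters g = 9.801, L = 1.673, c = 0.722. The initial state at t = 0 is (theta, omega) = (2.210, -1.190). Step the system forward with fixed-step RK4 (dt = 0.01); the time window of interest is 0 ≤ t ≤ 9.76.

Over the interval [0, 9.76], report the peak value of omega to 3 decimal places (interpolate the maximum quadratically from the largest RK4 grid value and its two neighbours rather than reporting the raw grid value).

t=0.000: state=(2.210, -1.190)
step 1 (dt=0.01): k1=(-1.190, -3.843), k2=(-1.209, -3.849), k3=(-1.209, -3.850), k4=(-1.228, -3.857); state += dt/6·(k1+2k2+2k3+k4)
t=0.010: state=(2.198, -1.228)
t=0.020: state=(2.185, -1.267)
t=0.030: state=(2.173, -1.306)
continuing one RK4 step at a time; state shown every 50 steps (Δt=0.5):
t=0.500: state=(1.116, -3.139)
t=1.000: state=(-0.515, -2.683)
t=1.500: state=(-1.157, 0.130)
t=2.000: state=(-0.548, 2.004)
t=2.500: state=(0.416, 1.421)
t=3.000: state=(0.657, -0.440)
t=3.500: state=(0.149, -1.307)
t=4.000: state=(-0.362, -0.535)
t=4.500: state=(-0.333, 0.569)
t=5.000: state=(0.043, 0.738)
t=5.500: state=(0.258, 0.060)
t=6.000: state=(0.130, -0.477)
t=6.500: state=(-0.100, -0.337)
t=7.000: state=(-0.152, 0.126)
t=7.500: state=(-0.023, 0.312)
t=8.000: state=(0.091, 0.103)
t=8.500: state=(0.072, -0.154)
t=9.000: state=(-0.020, -0.166)
t=9.500: state=(-0.062, 0.006)
t=9.760: state=(-0.050, 0.085)
largest grid value and its neighbours: omega(2.130)=2.11493, omega(2.140)=2.11516, omega(2.150)=2.11419
parabola through these three points peaks at t≈2.137 with omega≈2.11521

max omega = 2.115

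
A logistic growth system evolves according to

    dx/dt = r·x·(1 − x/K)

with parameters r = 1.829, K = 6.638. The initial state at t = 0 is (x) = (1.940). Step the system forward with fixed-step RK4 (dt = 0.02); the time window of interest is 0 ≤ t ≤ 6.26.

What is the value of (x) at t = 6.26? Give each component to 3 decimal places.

t=0.000: state=(1.940)
step 1 (dt=0.02): k1=(2.511), k2=(2.530), k3=(2.530), k4=(2.549); state += dt/6·(k1+2k2+2k3+k4)
t=0.020: state=(1.991)
t=0.040: state=(2.042)
t=0.060: state=(2.094)
continuing one RK4 step at a time; state shown every 25 steps (Δt=0.5):
t=0.500: state=(3.369)
t=1.000: state=(4.779)
t=1.500: state=(5.743)
t=2.000: state=(6.248)
t=2.500: state=(6.476)
t=3.000: state=(6.572)
t=3.500: state=(6.611)
t=4.000: state=(6.627)
t=4.500: state=(6.634)
t=5.000: state=(6.636)
t=5.500: state=(6.637)
t=6.000: state=(6.638)
t=6.260: state=(6.638)

(x) = (6.638)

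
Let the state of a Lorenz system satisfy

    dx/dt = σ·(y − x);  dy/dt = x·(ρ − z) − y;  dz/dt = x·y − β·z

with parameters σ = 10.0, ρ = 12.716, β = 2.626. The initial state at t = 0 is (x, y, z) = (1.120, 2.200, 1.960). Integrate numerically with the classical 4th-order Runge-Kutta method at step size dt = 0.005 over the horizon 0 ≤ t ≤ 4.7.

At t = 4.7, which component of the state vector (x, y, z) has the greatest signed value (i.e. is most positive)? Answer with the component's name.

largest component: z

t=0.000: state=(1.120, 2.200, 1.960)
step 1 (dt=0.005): k1=(10.800, 9.847, -2.683), k2=(10.776, 10.120, -2.578), k3=(10.784, 10.119, -2.578), k4=(10.767, 10.391, -2.471); state += dt/6·(k1+2k2+2k3+k4)
t=0.005: state=(1.174, 2.251, 1.947)
t=0.010: state=(1.228, 2.304, 1.935)
t=0.015: state=(1.282, 2.360, 1.925)
continuing one RK4 step at a time; state shown every 40 steps (Δt=0.2):
t=0.200: state=(4.157, 6.495, 2.968)
t=0.400: state=(9.707, 11.374, 13.409)
t=0.600: state=(5.831, 2.194, 17.005)
t=0.800: state=(1.615, 0.908, 10.608)
t=1.000: state=(1.464, 1.826, 6.556)
t=1.200: state=(3.018, 4.307, 4.926)
t=1.400: state=(6.847, 9.135, 8.423)
t=1.600: state=(8.309, 6.657, 16.524)
t=1.800: state=(3.847, 2.224, 13.309)
t=2.000: state=(2.583, 2.718, 8.898)
t=2.200: state=(3.898, 5.059, 7.169)
t=2.400: state=(6.875, 8.332, 10.281)
t=2.600: state=(7.289, 6.034, 15.128)
t=2.800: state=(4.312, 3.241, 12.674)
t=3.000: state=(3.602, 3.868, 9.455)
t=3.200: state=(5.029, 6.099, 8.930)
t=3.400: state=(6.989, 7.487, 12.199)
t=3.600: state=(6.163, 5.093, 13.959)
t=3.800: state=(4.401, 3.949, 11.639)
t=4.000: state=(4.474, 4.936, 9.798)
t=4.200: state=(5.855, 6.608, 10.558)
t=4.400: state=(6.579, 6.383, 12.963)
t=4.600: state=(5.426, 4.746, 12.793)
t=4.700: state=(4.870, 4.470, 11.891)
compare at T: x=4.870, y=4.470, z=11.891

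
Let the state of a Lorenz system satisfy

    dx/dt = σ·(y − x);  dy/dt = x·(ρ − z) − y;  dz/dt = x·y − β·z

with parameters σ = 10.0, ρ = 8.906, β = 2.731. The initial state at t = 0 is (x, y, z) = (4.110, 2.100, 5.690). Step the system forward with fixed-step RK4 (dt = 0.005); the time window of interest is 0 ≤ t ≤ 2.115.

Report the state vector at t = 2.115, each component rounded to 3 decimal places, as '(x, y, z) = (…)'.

t=0.000: state=(4.110, 2.100, 5.690)
step 1 (dt=0.005): k1=(-20.100, 11.118, -6.908), k2=(-19.320, 10.998, -6.854), k3=(-19.342, 11.005, -6.851), k4=(-18.583, 10.889, -6.797); state += dt/6·(k1+2k2+2k3+k4)
t=0.005: state=(4.013, 2.155, 5.656)
t=0.010: state=(3.924, 2.209, 5.622)
t=0.015: state=(3.842, 2.262, 5.589)
continuing one RK4 step at a time; state shown every 20 steps (Δt=0.1):
t=0.100: state=(3.206, 3.070, 5.124)
t=0.200: state=(3.459, 4.002, 4.922)
t=0.300: state=(4.173, 5.016, 5.260)
t=0.400: state=(5.059, 5.938, 6.247)
t=0.500: state=(5.809, 6.366, 7.739)
t=0.600: state=(6.064, 5.989, 9.160)
t=0.700: state=(5.682, 5.041, 9.827)
t=0.800: state=(4.924, 4.124, 9.588)
t=0.900: state=(4.200, 3.592, 8.809)
t=1.000: state=(3.748, 3.457, 7.908)
t=1.100: state=(3.610, 3.615, 7.142)
t=1.200: state=(3.739, 3.982, 6.650)
t=1.300: state=(4.071, 4.478, 6.506)
t=1.400: state=(4.521, 4.995, 6.742)
t=1.500: state=(4.973, 5.378, 7.305)
t=1.600: state=(5.281, 5.472, 8.019)
t=1.700: state=(5.330, 5.237, 8.609)
t=1.800: state=(5.118, 4.809, 8.853)
t=1.900: state=(4.765, 4.394, 8.719)
t=2.000: state=(4.426, 4.136, 8.337)
t=2.100: state=(4.208, 4.069, 7.882)
t=2.115: state=(4.189, 4.075, 7.817)

(x, y, z) = (4.189, 4.075, 7.817)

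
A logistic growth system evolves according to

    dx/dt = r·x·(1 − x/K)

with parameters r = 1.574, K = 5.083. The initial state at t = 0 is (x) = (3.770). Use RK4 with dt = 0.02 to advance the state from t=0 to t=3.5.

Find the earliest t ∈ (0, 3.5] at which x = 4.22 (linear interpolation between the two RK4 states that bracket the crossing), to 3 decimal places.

t = 0.338

t=0.000: state=(3.770)
step 1 (dt=0.02): k1=(1.533), k2=(1.521), k3=(1.521), k4=(1.509); state += dt/6·(k1+2k2+2k3+k4)
t=0.020: state=(3.800)
t=0.040: state=(3.830)
t=0.060: state=(3.860)
continuing one RK4 step at a time; state shown every 10 steps (Δt=0.2):
t=0.200: state=(4.053)
t=0.320: state=(4.199)
next step: t=0.340: state=(4.222) — x has crossed 4.22
linear interpolation between t=0.320 (4.19922) and t=0.340 (4.22196) → t≈0.338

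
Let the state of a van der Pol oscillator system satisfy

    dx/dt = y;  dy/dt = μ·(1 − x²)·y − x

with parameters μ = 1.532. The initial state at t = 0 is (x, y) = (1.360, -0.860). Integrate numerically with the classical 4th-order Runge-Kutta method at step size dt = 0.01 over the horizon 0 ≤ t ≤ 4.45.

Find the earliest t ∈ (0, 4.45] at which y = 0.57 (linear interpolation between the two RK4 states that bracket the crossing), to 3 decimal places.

t = 3.161

t=0.000: state=(1.360, -0.860)
step 1 (dt=0.01): k1=(-0.860, -0.241), k2=(-0.861, -0.250), k3=(-0.861, -0.250), k4=(-0.863, -0.260); state += dt/6·(k1+2k2+2k3+k4)
t=0.010: state=(1.351, -0.863)
t=0.020: state=(1.343, -0.865)
t=0.030: state=(1.334, -0.868)
continuing one RK4 step at a time; state shown every 20 steps (Δt=0.2):
t=0.200: state=(1.181, -0.945)
t=0.400: state=(0.977, -1.109)
t=0.600: state=(0.730, -1.382)
t=0.800: state=(0.413, -1.820)
t=1.000: state=(-0.013, -2.479)
t=1.200: state=(-0.584, -3.195)
t=1.400: state=(-1.240, -3.145)
t=1.600: state=(-1.753, -1.851)
t=1.800: state=(-1.985, -0.582)
t=2.000: state=(-2.031, 0.034)
t=2.200: state=(-1.997, 0.275)
t=2.400: state=(-1.930, 0.377)
t=2.600: state=(-1.848, 0.434)
t=2.800: state=(-1.757, 0.480)
t=3.000: state=(-1.657, 0.526)
t=3.160: state=(-1.569, 0.570)
next step: t=3.170: state=(-1.563, 0.573) — y has crossed 0.57
linear interpolation between t=3.160 (0.56967) and t=3.170 (0.57262) → t≈3.161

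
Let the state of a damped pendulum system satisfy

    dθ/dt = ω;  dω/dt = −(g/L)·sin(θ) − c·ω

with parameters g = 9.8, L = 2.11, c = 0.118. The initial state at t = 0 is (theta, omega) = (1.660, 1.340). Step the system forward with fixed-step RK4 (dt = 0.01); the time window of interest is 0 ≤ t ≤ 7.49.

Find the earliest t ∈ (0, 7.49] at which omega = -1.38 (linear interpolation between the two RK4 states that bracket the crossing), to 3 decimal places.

t=0.000: state=(1.660, 1.340)
step 1 (dt=0.01): k1=(1.340, -4.784), k2=(1.316, -4.779), k3=(1.316, -4.779), k4=(1.292, -4.773); state += dt/6·(k1+2k2+2k3+k4)
t=0.010: state=(1.673, 1.292)
t=0.020: state=(1.686, 1.245)
t=0.030: state=(1.698, 1.197)
continuing one RK4 step at a time; state shown every 25 steps (Δt=0.25):
t=0.250: state=(1.849, 0.183)
t=0.500: state=(1.755, -0.929)
t=0.600: state=(1.640, -1.376)
next step: t=0.610: state=(1.626, -1.420) — omega has crossed -1.38
linear interpolation between t=0.600 (-1.37561) and t=0.610 (-1.42031) → t≈0.601

t = 0.601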